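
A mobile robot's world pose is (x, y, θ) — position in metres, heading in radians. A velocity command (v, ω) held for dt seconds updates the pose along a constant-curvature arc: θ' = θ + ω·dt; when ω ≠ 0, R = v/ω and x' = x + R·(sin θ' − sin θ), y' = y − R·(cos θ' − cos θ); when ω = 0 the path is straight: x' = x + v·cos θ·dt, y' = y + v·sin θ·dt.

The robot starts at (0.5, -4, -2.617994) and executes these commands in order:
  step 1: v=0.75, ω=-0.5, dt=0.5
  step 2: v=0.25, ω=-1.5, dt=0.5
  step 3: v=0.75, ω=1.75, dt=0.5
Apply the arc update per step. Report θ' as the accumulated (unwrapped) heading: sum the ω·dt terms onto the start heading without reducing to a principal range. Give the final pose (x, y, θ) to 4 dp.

(-0.3290, -4.1187, -2.7430)

step 1: θ'=-2.8680 (R=-1.5000) → pose (0.1553, -4.1452, -2.8680)
step 2: θ'=-3.6180 (R=-0.1667) → pose (0.0338, -4.1328, -3.6180)
step 3: θ'=-2.7430 (R=0.4286) → pose (-0.3290, -4.1187, -2.7430)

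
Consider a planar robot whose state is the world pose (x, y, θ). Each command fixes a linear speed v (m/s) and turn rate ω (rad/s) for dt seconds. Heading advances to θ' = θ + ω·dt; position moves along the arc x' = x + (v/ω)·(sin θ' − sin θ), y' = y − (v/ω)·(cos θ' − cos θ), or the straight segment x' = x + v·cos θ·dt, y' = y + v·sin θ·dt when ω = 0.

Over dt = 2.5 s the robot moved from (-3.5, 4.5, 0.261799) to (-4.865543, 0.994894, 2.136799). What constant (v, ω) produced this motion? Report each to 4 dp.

v = -1.7500, ω = 0.7500

Δθ = 2.136799 − 0.261799 = 1.875000
ω = Δθ/dt = 1.875000/2.5 = 0.7500
R = −Δy/(cos θ' − cos θ) = -2.3333
v = R·ω = -2.3333·0.7500 = -1.7500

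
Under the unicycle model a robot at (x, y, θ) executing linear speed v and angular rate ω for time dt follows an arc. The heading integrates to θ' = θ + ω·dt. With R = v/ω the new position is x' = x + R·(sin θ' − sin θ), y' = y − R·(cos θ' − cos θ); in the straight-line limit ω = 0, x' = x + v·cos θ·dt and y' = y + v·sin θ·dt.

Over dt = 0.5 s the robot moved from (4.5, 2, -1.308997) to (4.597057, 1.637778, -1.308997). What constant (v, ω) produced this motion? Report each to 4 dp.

Δθ = -1.308997 − -1.308997 = 0.000000
ω = Δθ/dt = 0.000000/0.5 = 0.0000
ω = 0 → v = (Δx·cos θ + Δy·sin θ)/dt = 0.7500

v = 0.7500, ω = 0.0000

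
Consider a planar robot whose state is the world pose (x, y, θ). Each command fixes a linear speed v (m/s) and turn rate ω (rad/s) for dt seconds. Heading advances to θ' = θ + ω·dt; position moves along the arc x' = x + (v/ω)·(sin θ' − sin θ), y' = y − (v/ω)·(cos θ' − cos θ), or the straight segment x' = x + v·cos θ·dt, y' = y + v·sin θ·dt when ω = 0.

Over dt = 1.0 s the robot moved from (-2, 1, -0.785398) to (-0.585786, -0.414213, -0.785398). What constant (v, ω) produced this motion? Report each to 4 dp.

Δθ = -0.785398 − -0.785398 = 0.000000
ω = Δθ/dt = 0.000000/1.0 = 0.0000
ω = 0 → v = (Δx·cos θ + Δy·sin θ)/dt = 2.0000

v = 2.0000, ω = 0.0000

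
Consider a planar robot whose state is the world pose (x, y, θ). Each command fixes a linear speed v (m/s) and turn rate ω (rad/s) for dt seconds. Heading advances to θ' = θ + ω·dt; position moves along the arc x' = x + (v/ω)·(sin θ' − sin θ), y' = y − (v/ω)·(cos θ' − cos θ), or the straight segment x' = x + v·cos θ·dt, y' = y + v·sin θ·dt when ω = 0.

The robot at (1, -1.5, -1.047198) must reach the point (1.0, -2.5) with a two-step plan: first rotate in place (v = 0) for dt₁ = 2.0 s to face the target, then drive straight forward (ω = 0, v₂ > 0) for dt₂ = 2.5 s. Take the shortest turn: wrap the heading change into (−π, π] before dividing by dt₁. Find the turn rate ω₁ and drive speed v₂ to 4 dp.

ω₁ = -0.2618, v₂ = 0.4000

heading to target = atan2(-2.5−-1.5, 1−1) = -1.5708
Δθ = wrap(-1.5708 − -1.0472) = -0.5236; ω₁ = Δθ/dt₁ = -0.2618
distance = √((1−1)² + (-2.5−-1.5)²) = 1.0000; v₂ = distance/dt₂ = 0.4000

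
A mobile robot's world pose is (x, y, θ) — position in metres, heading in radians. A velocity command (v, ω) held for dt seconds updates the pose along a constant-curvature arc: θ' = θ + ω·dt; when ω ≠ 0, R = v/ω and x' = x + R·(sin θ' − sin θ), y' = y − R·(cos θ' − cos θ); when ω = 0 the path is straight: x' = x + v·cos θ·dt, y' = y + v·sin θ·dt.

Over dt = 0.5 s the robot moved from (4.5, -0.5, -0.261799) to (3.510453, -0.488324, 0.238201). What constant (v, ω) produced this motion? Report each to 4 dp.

Δθ = 0.238201 − -0.261799 = 0.500000
ω = Δθ/dt = 0.500000/0.5 = 1.0000
R = Δx/(sin θ' − sin θ) = -2.0000
v = R·ω = -2.0000·1.0000 = -2.0000

v = -2.0000, ω = 1.0000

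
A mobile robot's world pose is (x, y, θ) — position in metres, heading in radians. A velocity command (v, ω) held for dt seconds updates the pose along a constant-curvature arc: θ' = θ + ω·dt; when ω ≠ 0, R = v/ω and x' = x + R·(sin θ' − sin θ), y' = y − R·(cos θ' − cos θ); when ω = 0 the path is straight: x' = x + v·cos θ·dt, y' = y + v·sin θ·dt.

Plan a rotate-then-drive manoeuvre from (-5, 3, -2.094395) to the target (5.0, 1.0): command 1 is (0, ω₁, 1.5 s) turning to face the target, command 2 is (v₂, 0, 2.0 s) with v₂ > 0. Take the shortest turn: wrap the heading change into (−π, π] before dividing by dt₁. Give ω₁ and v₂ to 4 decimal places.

heading to target = atan2(1−3, 5−-5) = -0.1974
Δθ = wrap(-0.1974 − -2.0944) = 1.8970; ω₁ = Δθ/dt₁ = 1.2647
distance = √((5−-5)² + (1−3)²) = 10.1980; v₂ = distance/dt₂ = 5.0990

ω₁ = 1.2647, v₂ = 5.0990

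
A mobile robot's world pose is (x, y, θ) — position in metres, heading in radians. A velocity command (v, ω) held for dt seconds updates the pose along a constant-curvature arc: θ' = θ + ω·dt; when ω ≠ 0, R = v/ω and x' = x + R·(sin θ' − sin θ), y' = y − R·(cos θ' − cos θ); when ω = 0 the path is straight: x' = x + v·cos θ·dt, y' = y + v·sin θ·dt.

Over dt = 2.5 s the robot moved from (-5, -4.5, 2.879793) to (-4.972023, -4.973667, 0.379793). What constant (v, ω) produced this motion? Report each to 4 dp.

Δθ = 0.379793 − 2.879793 = -2.500000
ω = Δθ/dt = -2.500000/2.5 = -1.0000
R = −Δy/(cos θ' − cos θ) = 0.2500
v = R·ω = 0.2500·-1.0000 = -0.2500

v = -0.2500, ω = -1.0000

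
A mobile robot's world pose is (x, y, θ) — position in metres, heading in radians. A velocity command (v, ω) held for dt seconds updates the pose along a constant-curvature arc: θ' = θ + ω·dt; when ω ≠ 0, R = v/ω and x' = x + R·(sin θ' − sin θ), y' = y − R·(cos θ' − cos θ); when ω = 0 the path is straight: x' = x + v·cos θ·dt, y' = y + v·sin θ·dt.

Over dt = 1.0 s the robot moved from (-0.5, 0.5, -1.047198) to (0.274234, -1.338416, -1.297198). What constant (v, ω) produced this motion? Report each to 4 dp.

v = 2.0000, ω = -0.2500

Δθ = -1.297198 − -1.047198 = -0.250000
ω = Δθ/dt = -0.250000/1.0 = -0.2500
R = −Δy/(cos θ' − cos θ) = -8.0000
v = R·ω = -8.0000·-0.2500 = 2.0000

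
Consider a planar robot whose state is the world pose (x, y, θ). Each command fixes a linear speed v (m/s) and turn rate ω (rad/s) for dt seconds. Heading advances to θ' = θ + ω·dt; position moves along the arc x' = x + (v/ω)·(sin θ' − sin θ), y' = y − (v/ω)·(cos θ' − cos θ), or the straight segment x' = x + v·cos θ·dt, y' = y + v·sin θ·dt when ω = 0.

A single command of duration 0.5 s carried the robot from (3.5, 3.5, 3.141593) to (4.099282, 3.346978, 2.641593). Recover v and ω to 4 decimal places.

Δθ = 2.641593 − 3.141593 = -0.500000
ω = Δθ/dt = -0.500000/0.5 = -1.0000
R = Δx/(sin θ' − sin θ) = 1.2500
v = R·ω = 1.2500·-1.0000 = -1.2500

v = -1.2500, ω = -1.0000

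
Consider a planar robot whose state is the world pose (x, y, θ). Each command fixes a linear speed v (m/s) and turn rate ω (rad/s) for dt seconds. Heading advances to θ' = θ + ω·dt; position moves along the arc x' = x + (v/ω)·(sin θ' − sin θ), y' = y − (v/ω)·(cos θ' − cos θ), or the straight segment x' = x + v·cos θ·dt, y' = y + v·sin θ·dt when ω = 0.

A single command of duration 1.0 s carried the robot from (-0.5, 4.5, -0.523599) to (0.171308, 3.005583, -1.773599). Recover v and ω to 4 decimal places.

v = 1.7500, ω = -1.2500

Δθ = -1.773599 − -0.523599 = -1.250000
ω = Δθ/dt = -1.250000/1.0 = -1.2500
R = −Δy/(cos θ' − cos θ) = -1.4000
v = R·ω = -1.4000·-1.2500 = 1.7500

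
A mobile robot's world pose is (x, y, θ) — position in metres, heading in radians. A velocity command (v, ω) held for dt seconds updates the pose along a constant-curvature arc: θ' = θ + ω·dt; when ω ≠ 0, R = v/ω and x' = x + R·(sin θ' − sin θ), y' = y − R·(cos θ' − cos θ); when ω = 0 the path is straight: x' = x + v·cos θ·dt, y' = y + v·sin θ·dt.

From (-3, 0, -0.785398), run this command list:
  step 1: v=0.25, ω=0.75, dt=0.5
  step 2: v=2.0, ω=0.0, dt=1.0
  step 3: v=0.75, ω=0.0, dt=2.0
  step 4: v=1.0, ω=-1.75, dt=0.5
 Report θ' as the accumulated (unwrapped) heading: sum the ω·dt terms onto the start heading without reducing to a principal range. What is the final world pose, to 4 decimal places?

(0.6324, -1.8295, -1.2854)

step 1: θ'=-0.4104 (R=0.3333) → pose (-2.8973, -0.0700, -0.4104)
step 2: θ'=-0.4104 (straight) → pose (-1.0634, -0.8679, -0.4104)
step 3: θ'=-0.4104 (straight) → pose (0.3121, -1.4664, -0.4104)
step 4: θ'=-1.2854 (R=-0.5714) → pose (0.6324, -1.8295, -1.2854)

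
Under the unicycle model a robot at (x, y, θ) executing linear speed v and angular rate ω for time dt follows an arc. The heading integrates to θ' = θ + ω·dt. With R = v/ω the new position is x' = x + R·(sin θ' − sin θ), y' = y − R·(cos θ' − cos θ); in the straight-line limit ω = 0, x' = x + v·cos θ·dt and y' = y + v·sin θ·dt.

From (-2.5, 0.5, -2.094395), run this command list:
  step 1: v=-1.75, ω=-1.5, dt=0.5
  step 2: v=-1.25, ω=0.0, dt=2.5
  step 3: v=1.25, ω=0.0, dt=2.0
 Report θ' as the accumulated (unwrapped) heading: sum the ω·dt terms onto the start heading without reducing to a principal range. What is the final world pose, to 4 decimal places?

step 1: θ'=-2.8444 (R=1.1667) → pose (-1.8313, 1.0322, -2.8444)
step 2: θ'=-2.8444 (straight) → pose (1.1567, 1.9473, -2.8444)
step 3: θ'=-2.8444 (straight) → pose (-1.2337, 1.2152, -2.8444)

(-1.2337, 1.2152, -2.8444)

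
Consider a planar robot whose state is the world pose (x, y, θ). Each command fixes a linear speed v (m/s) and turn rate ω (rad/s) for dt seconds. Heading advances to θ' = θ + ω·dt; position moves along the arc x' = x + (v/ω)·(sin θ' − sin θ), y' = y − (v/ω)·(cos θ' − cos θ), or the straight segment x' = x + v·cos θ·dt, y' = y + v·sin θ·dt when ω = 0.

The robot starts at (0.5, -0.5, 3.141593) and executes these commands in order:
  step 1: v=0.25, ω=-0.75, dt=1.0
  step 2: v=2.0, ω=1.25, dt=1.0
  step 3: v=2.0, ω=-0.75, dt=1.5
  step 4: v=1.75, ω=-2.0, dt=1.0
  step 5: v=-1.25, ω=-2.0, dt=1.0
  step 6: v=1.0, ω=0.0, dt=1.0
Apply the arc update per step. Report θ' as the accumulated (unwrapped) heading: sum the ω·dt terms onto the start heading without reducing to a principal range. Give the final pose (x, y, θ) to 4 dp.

(-5.1879, 0.9636, -1.4834)

step 1: θ'=2.3916 (R=-0.3333) → pose (0.2728, -0.4106, 2.3916)
step 2: θ'=3.6416 (R=1.6000) → pose (-1.5849, -0.1771, 3.6416)
step 3: θ'=2.5166 (R=-2.6667) → pose (-4.4236, 0.0005, 2.5166)
step 4: θ'=0.5166 (R=-0.8750) → pose (-4.3439, 1.4709, 0.5166)
step 5: θ'=-1.4834 (R=0.6250) → pose (-5.2752, 1.9598, -1.4834)
step 6: θ'=-1.4834 (straight) → pose (-5.1879, 0.9636, -1.4834)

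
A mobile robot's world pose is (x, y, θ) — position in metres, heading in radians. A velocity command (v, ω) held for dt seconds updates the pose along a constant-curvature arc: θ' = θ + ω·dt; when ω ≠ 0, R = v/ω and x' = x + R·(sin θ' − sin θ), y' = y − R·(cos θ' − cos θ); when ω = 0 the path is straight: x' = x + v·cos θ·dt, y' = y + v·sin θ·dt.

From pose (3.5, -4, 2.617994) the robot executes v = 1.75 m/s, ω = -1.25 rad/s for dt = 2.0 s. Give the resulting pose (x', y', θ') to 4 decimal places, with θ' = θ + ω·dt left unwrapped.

(4.0352, -1.3973, 0.1180)

θ' = 2.6180 + -1.25·2.0 = 0.1180
R = v/ω = 1.75/-1.25 = -1.4000
x' = 3.5 + -1.4000·(sin 0.1180 − sin 2.6180) = 4.0352
y' = -4 − -1.4000·(cos 0.1180 − cos 2.6180) = -1.3973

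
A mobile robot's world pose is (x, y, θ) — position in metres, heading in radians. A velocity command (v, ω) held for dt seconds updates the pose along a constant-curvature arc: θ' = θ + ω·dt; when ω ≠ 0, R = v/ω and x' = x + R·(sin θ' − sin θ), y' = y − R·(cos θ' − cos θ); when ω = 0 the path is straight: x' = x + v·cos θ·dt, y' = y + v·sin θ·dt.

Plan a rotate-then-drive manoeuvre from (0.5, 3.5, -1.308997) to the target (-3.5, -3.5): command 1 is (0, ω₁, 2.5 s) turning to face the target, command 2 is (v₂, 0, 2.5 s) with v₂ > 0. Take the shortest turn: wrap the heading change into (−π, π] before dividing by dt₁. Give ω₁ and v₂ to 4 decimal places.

heading to target = atan2(-3.5−3.5, -3.5−0.5) = -2.0899
Δθ = wrap(-2.0899 − -1.3090) = -0.7809; ω₁ = Δθ/dt₁ = -0.3124
distance = √((-3.5−0.5)² + (-3.5−3.5)²) = 8.0623; v₂ = distance/dt₂ = 3.2249

ω₁ = -0.3124, v₂ = 3.2249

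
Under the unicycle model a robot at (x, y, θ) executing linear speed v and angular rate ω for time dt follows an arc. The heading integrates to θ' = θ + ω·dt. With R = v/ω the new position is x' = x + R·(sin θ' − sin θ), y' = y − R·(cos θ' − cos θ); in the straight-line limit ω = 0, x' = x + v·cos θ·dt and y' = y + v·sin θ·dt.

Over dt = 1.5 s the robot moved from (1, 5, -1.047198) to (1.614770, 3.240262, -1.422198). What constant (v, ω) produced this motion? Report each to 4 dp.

v = 1.2500, ω = -0.2500

Δθ = -1.422198 − -1.047198 = -0.375000
ω = Δθ/dt = -0.375000/1.5 = -0.2500
R = −Δy/(cos θ' − cos θ) = -5.0000
v = R·ω = -5.0000·-0.2500 = 1.2500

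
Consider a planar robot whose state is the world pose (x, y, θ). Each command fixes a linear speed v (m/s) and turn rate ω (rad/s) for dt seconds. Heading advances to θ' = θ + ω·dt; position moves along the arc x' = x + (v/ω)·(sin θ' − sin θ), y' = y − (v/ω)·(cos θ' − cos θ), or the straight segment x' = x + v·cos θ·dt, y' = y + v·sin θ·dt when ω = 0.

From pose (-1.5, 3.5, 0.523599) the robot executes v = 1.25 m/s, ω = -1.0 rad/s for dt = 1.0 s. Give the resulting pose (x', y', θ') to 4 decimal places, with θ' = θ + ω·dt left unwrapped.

(-0.3018, 3.5283, -0.4764)

θ' = 0.5236 + -1.0·1.0 = -0.4764
R = v/ω = 1.25/-1.0 = -1.2500
x' = -1.5 + -1.2500·(sin -0.4764 − sin 0.5236) = -0.3018
y' = 3.5 − -1.2500·(cos -0.4764 − cos 0.5236) = 3.5283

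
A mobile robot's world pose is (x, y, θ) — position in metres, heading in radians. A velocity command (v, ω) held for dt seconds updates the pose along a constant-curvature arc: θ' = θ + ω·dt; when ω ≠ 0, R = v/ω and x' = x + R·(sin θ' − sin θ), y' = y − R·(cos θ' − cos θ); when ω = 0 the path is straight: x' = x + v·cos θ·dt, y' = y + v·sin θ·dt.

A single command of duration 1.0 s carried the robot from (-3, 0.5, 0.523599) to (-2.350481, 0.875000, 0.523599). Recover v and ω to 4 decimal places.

v = 0.7500, ω = 0.0000

Δθ = 0.523599 − 0.523599 = 0.000000
ω = Δθ/dt = 0.000000/1.0 = 0.0000
ω = 0 → v = (Δx·cos θ + Δy·sin θ)/dt = 0.7500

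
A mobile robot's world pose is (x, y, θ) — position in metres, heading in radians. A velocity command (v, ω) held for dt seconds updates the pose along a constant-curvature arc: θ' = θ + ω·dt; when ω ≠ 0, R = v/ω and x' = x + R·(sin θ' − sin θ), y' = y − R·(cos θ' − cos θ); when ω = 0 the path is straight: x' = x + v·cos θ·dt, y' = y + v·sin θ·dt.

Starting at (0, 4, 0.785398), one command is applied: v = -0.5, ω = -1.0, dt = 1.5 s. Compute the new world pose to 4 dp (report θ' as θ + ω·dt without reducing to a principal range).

(-0.6812, 3.9759, -0.7146)

θ' = 0.7854 + -1.0·1.5 = -0.7146
R = v/ω = -0.5/-1.0 = 0.5000
x' = 0 + 0.5000·(sin -0.7146 − sin 0.7854) = -0.6812
y' = 4 − 0.5000·(cos -0.7146 − cos 0.7854) = 3.9759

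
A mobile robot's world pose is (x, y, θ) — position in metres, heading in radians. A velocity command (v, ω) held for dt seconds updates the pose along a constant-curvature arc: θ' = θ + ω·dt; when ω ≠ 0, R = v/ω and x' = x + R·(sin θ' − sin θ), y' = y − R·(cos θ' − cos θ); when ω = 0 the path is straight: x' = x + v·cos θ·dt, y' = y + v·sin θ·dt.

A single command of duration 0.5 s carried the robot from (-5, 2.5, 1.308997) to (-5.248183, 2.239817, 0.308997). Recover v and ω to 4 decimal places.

v = -0.7500, ω = -2.0000

Δθ = 0.308997 − 1.308997 = -1.000000
ω = Δθ/dt = -1.000000/0.5 = -2.0000
R = −Δy/(cos θ' − cos θ) = 0.3750
v = R·ω = 0.3750·-2.0000 = -0.7500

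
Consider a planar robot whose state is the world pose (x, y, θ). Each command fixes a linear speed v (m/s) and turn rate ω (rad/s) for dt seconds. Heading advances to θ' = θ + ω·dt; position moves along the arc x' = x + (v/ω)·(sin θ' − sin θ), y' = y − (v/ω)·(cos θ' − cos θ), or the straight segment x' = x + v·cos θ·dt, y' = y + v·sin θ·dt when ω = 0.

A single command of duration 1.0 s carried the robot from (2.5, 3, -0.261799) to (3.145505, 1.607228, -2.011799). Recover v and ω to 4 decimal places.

Δθ = -2.011799 − -0.261799 = -1.750000
ω = Δθ/dt = -1.750000/1.0 = -1.7500
R = −Δy/(cos θ' − cos θ) = -1.0000
v = R·ω = -1.0000·-1.7500 = 1.7500

v = 1.7500, ω = -1.7500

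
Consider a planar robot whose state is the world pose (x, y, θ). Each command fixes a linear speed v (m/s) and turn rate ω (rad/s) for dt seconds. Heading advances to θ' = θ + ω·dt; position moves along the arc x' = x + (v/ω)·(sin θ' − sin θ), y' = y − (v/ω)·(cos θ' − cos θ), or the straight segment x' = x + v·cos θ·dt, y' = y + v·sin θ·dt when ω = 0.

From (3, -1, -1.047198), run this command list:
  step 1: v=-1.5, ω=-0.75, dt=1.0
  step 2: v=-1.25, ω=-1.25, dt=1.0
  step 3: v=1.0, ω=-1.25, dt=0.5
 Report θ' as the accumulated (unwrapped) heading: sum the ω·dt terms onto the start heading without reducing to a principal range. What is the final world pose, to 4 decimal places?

(3.1831, 1.3265, -3.6722)

step 1: θ'=-1.7972 (R=2.0000) → pose (2.7831, 0.4489, -1.7972)
step 2: θ'=-3.0472 (R=1.0000) → pose (3.6633, 1.2200, -3.0472)
step 3: θ'=-3.6722 (R=-0.8000) → pose (3.1831, 1.3265, -3.6722)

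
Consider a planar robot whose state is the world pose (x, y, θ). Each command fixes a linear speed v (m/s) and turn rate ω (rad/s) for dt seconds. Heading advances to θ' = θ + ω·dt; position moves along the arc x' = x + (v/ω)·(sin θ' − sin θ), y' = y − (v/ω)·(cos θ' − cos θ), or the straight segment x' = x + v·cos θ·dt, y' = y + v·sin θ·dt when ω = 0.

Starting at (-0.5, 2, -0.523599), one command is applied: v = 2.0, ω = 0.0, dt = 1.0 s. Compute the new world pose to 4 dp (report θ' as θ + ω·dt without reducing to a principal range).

θ' = -0.5236 + 0.0·1.0 = -0.5236
ω = 0 → straight: x' = -0.5 + 2.0·cos(-0.5236)·1.0 = 1.2321
y' = 2 + 2.0·sin(-0.5236)·1.0 = 1.0000

(1.2321, 1.0000, -0.5236)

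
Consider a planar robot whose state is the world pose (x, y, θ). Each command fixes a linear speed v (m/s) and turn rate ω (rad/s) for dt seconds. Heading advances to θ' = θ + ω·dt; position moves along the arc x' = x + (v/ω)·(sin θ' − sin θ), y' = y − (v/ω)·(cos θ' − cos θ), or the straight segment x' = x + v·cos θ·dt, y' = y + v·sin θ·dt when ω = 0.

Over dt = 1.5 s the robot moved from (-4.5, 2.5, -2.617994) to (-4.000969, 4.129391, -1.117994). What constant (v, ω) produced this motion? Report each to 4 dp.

v = -1.2500, ω = 1.0000

Δθ = -1.117994 − -2.617994 = 1.500000
ω = Δθ/dt = 1.500000/1.5 = 1.0000
R = −Δy/(cos θ' − cos θ) = -1.2500
v = R·ω = -1.2500·1.0000 = -1.2500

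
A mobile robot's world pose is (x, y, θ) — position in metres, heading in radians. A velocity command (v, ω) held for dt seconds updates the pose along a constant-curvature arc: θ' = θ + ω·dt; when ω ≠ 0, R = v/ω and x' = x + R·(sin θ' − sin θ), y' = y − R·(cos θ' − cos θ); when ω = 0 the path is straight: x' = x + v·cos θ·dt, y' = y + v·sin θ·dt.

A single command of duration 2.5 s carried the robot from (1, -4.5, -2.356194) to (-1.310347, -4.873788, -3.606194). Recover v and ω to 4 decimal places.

v = 1.0000, ω = -0.5000

Δθ = -3.606194 − -2.356194 = -1.250000
ω = Δθ/dt = -1.250000/2.5 = -0.5000
R = Δx/(sin θ' − sin θ) = -2.0000
v = R·ω = -2.0000·-0.5000 = 1.0000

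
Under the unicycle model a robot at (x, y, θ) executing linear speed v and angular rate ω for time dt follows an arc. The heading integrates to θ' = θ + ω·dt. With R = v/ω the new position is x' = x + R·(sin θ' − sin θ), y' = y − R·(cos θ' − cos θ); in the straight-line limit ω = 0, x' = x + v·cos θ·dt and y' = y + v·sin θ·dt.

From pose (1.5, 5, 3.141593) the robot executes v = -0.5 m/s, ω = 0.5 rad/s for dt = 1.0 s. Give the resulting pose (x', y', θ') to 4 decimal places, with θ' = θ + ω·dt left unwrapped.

(1.9794, 5.1224, 3.6416)

θ' = 3.1416 + 0.5·1.0 = 3.6416
R = v/ω = -0.5/0.5 = -1.0000
x' = 1.5 + -1.0000·(sin 3.6416 − sin 3.1416) = 1.9794
y' = 5 − -1.0000·(cos 3.6416 − cos 3.1416) = 5.1224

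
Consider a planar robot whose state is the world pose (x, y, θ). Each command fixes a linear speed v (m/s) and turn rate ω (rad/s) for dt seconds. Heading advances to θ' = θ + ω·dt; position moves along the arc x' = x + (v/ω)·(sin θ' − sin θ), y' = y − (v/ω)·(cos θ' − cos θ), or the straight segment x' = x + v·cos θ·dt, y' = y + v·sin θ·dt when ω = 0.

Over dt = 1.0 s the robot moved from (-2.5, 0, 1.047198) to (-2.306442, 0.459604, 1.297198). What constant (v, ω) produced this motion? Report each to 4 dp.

Δθ = 1.297198 − 1.047198 = 0.250000
ω = Δθ/dt = 0.250000/1.0 = 0.2500
R = −Δy/(cos θ' − cos θ) = 2.0000
v = R·ω = 2.0000·0.2500 = 0.5000

v = 0.5000, ω = 0.2500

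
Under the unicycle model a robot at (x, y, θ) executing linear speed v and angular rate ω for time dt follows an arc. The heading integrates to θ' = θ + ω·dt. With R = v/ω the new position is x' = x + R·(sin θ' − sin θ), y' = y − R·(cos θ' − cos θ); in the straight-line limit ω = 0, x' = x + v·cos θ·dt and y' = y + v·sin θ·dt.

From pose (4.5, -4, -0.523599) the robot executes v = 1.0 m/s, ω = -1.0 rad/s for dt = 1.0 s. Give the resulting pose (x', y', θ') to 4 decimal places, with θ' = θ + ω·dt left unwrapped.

θ' = -0.5236 + -1.0·1.0 = -1.5236
R = v/ω = 1.0/-1.0 = -1.0000
x' = 4.5 + -1.0000·(sin -1.5236 − sin -0.5236) = 4.9989
y' = -4 − -1.0000·(cos -1.5236 − cos -0.5236) = -4.8188

(4.9989, -4.8188, -1.5236)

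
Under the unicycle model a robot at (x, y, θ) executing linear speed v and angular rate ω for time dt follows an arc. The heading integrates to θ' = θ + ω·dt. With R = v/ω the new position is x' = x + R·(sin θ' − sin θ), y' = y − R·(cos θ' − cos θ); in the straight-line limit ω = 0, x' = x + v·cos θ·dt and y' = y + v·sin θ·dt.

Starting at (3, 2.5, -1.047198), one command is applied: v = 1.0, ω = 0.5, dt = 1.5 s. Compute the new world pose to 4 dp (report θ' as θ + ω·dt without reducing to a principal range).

θ' = -1.0472 + 0.5·1.5 = -0.2972
R = v/ω = 1.0/0.5 = 2.0000
x' = 3 + 2.0000·(sin -0.2972 − sin -1.0472) = 4.1464
y' = 2.5 − 2.0000·(cos -0.2972 − cos -1.0472) = 1.5877

(4.1464, 1.5877, -0.2972)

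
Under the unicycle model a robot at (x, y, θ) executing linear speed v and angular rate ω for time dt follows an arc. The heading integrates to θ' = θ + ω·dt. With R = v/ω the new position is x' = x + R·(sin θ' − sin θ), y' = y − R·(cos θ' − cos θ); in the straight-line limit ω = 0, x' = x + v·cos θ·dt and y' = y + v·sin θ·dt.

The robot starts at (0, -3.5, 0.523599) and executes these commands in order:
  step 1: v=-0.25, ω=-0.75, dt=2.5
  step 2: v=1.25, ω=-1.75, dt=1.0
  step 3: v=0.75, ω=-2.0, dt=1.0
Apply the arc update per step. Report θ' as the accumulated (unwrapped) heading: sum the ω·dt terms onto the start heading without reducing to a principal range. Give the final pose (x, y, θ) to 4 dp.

(-1.5225, -3.6361, -5.1014)

step 1: θ'=-1.3514 (R=0.3333) → pose (-0.4920, -3.2839, -1.3514)
step 2: θ'=-3.1014 (R=-0.7143) → pose (-1.1605, -4.1530, -3.1014)
step 3: θ'=-5.1014 (R=-0.3750) → pose (-1.5225, -3.6361, -5.1014)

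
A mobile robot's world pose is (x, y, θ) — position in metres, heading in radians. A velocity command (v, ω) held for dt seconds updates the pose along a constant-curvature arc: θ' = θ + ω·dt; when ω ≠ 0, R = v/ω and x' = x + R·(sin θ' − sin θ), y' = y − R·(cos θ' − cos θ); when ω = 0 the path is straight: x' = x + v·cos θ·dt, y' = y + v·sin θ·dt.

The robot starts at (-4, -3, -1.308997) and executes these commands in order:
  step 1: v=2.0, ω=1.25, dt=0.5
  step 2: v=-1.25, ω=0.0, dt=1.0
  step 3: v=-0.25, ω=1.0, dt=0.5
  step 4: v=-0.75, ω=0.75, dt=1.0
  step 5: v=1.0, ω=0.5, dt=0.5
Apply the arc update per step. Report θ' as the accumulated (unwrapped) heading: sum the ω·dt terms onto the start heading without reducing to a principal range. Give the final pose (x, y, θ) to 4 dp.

step 1: θ'=-0.6840 (R=1.6000) → pose (-3.4656, -3.8260, -0.6840)
step 2: θ'=-0.6840 (straight) → pose (-4.4344, -3.0361, -0.6840)
step 3: θ'=-0.1840 (R=-0.2500) → pose (-4.5466, -2.9841, -0.1840)
step 4: θ'=0.5660 (R=-1.0000) → pose (-5.2658, -3.1232, 0.5660)
step 5: θ'=0.8160 (R=2.0000) → pose (-4.8815, -2.8053, 0.8160)

(-4.8815, -2.8053, 0.8160)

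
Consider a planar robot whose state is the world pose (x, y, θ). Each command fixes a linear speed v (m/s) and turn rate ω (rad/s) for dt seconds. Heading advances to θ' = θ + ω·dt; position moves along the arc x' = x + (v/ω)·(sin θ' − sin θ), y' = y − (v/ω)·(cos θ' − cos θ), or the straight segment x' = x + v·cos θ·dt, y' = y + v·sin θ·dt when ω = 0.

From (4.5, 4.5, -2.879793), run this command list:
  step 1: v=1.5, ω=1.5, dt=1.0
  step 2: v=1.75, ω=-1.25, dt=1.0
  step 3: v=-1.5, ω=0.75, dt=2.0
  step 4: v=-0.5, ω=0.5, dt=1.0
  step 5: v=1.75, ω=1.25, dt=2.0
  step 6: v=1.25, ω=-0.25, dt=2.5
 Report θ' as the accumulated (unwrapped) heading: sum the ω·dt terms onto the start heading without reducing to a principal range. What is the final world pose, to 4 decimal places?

step 1: θ'=-1.3798 (R=1.0000) → pose (3.7770, 3.3442, -1.3798)
step 2: θ'=-2.6298 (R=-1.4000) → pose (3.0881, 1.8578, -2.6298)
step 3: θ'=-1.1298 (R=-2.0000) → pose (3.9173, 4.4553, -1.1298)
step 4: θ'=-0.6298 (R=-1.0000) → pose (3.6019, 4.8366, -0.6298)
step 5: θ'=1.8702 (R=1.4000) → pose (5.7642, 6.3809, 1.8702)
step 6: θ'=1.2452 (R=-5.0000) → pose (5.8044, 9.4550, 1.2452)

(5.8044, 9.4550, 1.2452)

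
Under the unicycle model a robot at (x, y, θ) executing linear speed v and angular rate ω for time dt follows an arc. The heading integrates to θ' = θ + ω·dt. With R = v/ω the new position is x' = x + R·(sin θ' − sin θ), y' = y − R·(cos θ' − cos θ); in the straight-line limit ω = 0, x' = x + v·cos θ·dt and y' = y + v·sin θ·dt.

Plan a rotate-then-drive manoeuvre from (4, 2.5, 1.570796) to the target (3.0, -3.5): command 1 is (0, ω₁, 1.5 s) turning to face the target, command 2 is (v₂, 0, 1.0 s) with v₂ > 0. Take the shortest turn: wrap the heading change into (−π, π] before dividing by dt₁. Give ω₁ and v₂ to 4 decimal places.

ω₁ = 1.9843, v₂ = 6.0828

heading to target = atan2(-3.5−2.5, 3−4) = -1.7359
Δθ = wrap(-1.7359 − 1.5708) = 2.9764; ω₁ = Δθ/dt₁ = 1.9843
distance = √((3−4)² + (-3.5−2.5)²) = 6.0828; v₂ = distance/dt₂ = 6.0828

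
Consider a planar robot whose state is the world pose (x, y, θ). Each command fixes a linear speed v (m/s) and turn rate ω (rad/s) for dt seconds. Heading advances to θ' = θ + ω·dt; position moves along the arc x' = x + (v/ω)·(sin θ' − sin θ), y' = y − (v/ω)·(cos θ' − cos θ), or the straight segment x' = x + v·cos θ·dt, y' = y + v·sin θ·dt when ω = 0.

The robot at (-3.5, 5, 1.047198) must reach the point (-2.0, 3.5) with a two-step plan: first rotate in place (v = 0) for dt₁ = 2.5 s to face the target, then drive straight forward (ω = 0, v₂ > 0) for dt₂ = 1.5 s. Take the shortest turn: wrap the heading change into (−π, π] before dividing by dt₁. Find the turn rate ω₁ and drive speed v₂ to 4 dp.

ω₁ = -0.7330, v₂ = 1.4142

heading to target = atan2(3.5−5, -2−-3.5) = -0.7854
Δθ = wrap(-0.7854 − 1.0472) = -1.8326; ω₁ = Δθ/dt₁ = -0.7330
distance = √((-2−-3.5)² + (3.5−5)²) = 2.1213; v₂ = distance/dt₂ = 1.4142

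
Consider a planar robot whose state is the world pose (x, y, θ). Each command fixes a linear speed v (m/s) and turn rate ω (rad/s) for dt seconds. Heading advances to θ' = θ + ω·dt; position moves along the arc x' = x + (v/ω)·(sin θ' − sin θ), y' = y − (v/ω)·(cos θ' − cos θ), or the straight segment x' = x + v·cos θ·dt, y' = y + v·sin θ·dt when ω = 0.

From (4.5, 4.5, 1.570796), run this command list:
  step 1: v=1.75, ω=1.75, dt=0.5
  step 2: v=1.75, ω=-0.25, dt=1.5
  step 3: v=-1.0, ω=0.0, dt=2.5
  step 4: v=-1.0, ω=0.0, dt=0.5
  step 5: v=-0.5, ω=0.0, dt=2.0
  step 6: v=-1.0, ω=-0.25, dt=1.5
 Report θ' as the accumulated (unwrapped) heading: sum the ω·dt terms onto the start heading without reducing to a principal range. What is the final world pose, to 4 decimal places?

(4.8611, 2.3550, 1.6958)

step 1: θ'=2.4458 (R=1.0000) → pose (4.1410, 5.2675, 2.4458)
step 2: θ'=2.0708 (R=-7.0000) → pose (2.4849, 7.2844, 2.0708)
step 3: θ'=2.0708 (straight) → pose (3.6835, 5.0904, 2.0708)
step 4: θ'=2.0708 (straight) → pose (3.9232, 4.6516, 2.0708)
step 5: θ'=2.0708 (straight) → pose (4.4026, 3.7740, 2.0708)
step 6: θ'=1.6958 (R=4.0000) → pose (4.8611, 2.3550, 1.6958)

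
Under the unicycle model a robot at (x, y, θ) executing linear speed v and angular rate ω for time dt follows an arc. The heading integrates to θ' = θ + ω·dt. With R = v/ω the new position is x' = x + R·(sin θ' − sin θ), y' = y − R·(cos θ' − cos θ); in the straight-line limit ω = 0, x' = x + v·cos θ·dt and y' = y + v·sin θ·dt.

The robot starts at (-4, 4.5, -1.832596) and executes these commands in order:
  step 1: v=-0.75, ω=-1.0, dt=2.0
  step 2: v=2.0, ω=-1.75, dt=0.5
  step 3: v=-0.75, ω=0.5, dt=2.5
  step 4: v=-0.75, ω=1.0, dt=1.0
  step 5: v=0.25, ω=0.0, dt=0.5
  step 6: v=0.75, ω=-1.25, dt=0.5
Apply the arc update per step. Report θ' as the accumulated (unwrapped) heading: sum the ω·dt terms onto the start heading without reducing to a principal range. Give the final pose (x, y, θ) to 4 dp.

step 1: θ'=-3.8326 (R=0.7500) → pose (-2.7976, 4.8838, -3.8326)
step 2: θ'=-4.7076 (R=-1.1429) → pose (-3.2121, 5.7591, -4.7076)
step 3: θ'=-3.4576 (R=-1.5000) → pose (-2.1782, 4.3405, -3.4576)
step 4: θ'=-2.4576 (R=-0.7500) → pose (-1.4712, 4.4721, -2.4576)
step 5: θ'=-2.4576 (straight) → pose (-1.5681, 4.3931, -2.4576)
step 6: θ'=-3.0826 (R=-0.6000) → pose (-1.9119, 4.2592, -3.0826)

(-1.9119, 4.2592, -3.0826)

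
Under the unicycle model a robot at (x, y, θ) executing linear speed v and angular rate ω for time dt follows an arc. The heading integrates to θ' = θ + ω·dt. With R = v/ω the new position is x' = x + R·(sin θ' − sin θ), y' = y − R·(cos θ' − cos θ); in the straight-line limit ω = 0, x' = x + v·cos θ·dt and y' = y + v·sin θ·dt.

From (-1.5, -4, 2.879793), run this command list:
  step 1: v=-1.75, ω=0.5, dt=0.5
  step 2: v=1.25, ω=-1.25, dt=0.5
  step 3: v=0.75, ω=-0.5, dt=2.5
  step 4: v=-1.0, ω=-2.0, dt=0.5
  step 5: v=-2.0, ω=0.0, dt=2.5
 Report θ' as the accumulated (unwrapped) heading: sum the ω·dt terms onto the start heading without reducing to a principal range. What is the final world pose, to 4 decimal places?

step 1: θ'=3.1298 (R=-3.5000) → pose (-0.6354, -4.1190, 3.1298)
step 2: θ'=2.5048 (R=-1.0000) → pose (-1.2183, -3.9231, 2.5048)
step 3: θ'=1.2548 (R=-1.5000) → pose (-1.7520, -2.2509, 1.2548)
step 4: θ'=0.2548 (R=0.5000) → pose (-2.1013, -2.5794, 0.2548)
step 5: θ'=0.2548 (straight) → pose (-6.9398, -3.8396, 0.2548)

(-6.9398, -3.8396, 0.2548)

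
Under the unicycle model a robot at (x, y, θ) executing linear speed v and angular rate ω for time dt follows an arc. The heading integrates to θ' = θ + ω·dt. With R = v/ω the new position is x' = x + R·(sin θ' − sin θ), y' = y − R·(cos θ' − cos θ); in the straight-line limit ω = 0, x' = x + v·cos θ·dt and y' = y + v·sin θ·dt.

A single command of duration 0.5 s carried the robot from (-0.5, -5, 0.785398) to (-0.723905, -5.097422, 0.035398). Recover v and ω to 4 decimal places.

Δθ = 0.035398 − 0.785398 = -0.750000
ω = Δθ/dt = -0.750000/0.5 = -1.5000
R = Δx/(sin θ' − sin θ) = 0.3333
v = R·ω = 0.3333·-1.5000 = -0.5000

v = -0.5000, ω = -1.5000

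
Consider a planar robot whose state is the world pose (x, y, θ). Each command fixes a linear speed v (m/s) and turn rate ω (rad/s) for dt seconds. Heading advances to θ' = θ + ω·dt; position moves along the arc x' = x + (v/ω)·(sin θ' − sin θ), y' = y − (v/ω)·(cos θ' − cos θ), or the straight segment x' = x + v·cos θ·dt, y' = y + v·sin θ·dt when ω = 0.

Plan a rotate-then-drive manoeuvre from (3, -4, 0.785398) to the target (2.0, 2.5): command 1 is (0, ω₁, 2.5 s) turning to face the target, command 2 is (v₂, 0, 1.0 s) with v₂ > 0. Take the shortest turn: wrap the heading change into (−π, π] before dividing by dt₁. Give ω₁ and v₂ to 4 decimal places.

ω₁ = 0.3752, v₂ = 6.5765

heading to target = atan2(2.5−-4, 2−3) = 1.7234
Δθ = wrap(1.7234 − 0.7854) = 0.9380; ω₁ = Δθ/dt₁ = 0.3752
distance = √((2−3)² + (2.5−-4)²) = 6.5765; v₂ = distance/dt₂ = 6.5765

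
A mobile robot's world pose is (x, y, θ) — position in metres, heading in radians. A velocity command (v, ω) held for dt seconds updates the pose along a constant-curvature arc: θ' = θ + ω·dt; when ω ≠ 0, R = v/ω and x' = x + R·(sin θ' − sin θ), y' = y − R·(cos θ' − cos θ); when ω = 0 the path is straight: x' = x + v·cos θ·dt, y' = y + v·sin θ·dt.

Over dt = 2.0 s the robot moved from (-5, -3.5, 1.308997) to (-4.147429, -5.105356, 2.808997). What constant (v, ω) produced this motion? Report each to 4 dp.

Δθ = 2.808997 − 1.308997 = 1.500000
ω = Δθ/dt = 1.500000/2.0 = 0.7500
R = −Δy/(cos θ' − cos θ) = -1.3333
v = R·ω = -1.3333·0.7500 = -1.0000

v = -1.0000, ω = 0.7500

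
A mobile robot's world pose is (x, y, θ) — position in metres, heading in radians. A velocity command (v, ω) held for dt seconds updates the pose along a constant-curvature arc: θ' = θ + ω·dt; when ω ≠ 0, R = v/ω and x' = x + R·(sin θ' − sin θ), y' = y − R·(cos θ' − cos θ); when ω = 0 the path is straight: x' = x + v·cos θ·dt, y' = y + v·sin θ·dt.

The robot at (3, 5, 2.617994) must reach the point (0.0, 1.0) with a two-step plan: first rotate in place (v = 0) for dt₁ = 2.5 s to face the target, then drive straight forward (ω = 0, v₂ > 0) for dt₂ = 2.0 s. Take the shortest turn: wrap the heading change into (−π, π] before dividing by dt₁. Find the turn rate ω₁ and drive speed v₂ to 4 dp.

heading to target = atan2(1−5, 0−3) = -2.2143
Δθ = wrap(-2.2143 − 2.6180) = 1.4509; ω₁ = Δθ/dt₁ = 0.5804
distance = √((0−3)² + (1−5)²) = 5.0000; v₂ = distance/dt₂ = 2.5000

ω₁ = 0.5804, v₂ = 2.5000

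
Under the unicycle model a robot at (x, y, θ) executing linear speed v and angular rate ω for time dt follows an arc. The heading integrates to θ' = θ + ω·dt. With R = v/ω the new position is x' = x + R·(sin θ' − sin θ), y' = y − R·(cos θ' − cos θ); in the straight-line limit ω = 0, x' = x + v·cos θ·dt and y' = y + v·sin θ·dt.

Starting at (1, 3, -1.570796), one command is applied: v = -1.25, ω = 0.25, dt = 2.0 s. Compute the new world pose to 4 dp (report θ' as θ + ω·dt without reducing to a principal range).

(0.3879, 5.3971, -1.0708)

θ' = -1.5708 + 0.25·2.0 = -1.0708
R = v/ω = -1.25/0.25 = -5.0000
x' = 1 + -5.0000·(sin -1.0708 − sin -1.5708) = 0.3879
y' = 3 − -5.0000·(cos -1.0708 − cos -1.5708) = 5.3971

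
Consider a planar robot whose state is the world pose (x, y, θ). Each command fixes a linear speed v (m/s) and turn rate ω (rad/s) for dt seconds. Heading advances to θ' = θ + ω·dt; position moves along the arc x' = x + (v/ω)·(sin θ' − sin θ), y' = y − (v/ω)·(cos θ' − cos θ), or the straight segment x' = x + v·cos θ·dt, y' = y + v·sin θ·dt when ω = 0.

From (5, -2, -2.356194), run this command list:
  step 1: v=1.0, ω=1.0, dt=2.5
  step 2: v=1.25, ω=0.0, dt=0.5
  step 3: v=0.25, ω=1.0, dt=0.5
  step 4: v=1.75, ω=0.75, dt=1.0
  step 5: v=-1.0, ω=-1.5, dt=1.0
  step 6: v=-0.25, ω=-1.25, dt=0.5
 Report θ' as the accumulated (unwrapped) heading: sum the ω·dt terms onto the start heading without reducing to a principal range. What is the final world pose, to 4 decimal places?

step 1: θ'=0.1438 (R=1.0000) → pose (5.8504, -3.6968, 0.1438)
step 2: θ'=0.1438 (straight) → pose (6.4690, -3.6072, 0.1438)
step 3: θ'=0.6438 (R=0.2500) → pose (6.5832, -3.5597, 0.6438)
step 4: θ'=1.3938 (R=2.3333) → pose (7.4795, -2.1043, 1.3938)
step 5: θ'=-0.1062 (R=0.6667) → pose (6.7526, -2.6499, -0.1062)
step 6: θ'=-0.7312 (R=0.2000) → pose (6.6402, -2.5999, -0.7312)

(6.6402, -2.5999, -0.7312)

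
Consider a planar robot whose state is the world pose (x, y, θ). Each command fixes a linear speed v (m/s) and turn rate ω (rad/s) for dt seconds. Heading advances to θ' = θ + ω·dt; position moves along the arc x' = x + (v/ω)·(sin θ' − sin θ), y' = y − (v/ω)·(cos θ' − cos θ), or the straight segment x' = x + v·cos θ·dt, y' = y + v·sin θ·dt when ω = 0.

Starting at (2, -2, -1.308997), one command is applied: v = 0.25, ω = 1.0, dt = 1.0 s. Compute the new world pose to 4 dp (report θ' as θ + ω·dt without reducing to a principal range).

θ' = -1.3090 + 1.0·1.0 = -0.3090
R = v/ω = 0.25/1.0 = 0.2500
x' = 2 + 0.2500·(sin -0.3090 − sin -1.3090) = 2.1655
y' = -2 − 0.2500·(cos -0.3090 − cos -1.3090) = -2.1735

(2.1655, -2.1735, -0.3090)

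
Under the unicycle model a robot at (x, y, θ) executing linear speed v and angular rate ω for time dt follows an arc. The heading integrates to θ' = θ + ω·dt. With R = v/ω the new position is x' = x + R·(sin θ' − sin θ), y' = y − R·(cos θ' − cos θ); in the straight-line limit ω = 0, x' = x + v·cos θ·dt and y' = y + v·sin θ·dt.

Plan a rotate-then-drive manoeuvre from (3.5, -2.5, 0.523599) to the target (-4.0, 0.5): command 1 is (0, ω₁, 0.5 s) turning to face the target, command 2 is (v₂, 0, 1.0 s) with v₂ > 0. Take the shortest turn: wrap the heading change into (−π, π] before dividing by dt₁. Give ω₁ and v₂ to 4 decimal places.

ω₁ = 4.4750, v₂ = 8.0777

heading to target = atan2(0.5−-2.5, -4−3.5) = 2.7611
Δθ = wrap(2.7611 − 0.5236) = 2.2375; ω₁ = Δθ/dt₁ = 4.4750
distance = √((-4−3.5)² + (0.5−-2.5)²) = 8.0777; v₂ = distance/dt₂ = 8.0777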